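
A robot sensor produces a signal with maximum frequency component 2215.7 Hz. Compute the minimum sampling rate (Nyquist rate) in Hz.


f_s,min = 2*f_max = 2*2215.7 = 4431.4000

4431.4000 Hz


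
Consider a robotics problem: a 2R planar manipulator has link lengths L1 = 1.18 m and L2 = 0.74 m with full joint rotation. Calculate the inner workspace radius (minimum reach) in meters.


r_min = |L1 - L2| = |1.18 - 0.74| = 0.4400

0.4400 m


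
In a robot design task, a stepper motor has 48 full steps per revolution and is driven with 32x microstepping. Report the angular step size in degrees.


step = 360/(48*32) = 360/1536 = 0.2344

0.2344 degrees


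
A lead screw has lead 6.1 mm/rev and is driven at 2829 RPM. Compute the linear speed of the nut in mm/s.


v = lead * (RPM/60) = 6.1*2829/60 = 287.6150

287.6150 mm/s


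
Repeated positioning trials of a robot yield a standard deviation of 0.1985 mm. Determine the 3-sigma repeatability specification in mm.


repeatability = 3*sigma = 3*0.1985 = 0.5955

0.5955 mm


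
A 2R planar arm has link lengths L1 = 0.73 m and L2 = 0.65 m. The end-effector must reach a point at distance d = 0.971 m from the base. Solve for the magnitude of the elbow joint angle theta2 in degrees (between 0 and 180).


cos(th2) = (d^2 - L1^2 - L2^2)/(2*L1*L2) = (0.971^2 - 0.73^2 - 0.65^2)/(2*0.73*0.65) = -0.01323393
th2 = acos(-0.01323393) = 90.7583 deg

90.7583 degrees


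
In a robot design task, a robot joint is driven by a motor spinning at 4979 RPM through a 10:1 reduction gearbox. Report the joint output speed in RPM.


omega_joint = omega_motor / N = 4979 / 10 = 497.9000

497.9000 RPM


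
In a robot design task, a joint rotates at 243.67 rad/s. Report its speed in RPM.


RPM = 243.67 * 60/(2*pi) = 2326.8771

2326.8771 RPM


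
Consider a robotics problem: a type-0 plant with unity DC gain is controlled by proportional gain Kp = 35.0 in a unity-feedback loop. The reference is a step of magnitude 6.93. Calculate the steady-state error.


e_ss = R/(1 + Kp) = 6.93/(1 + 35.0) = 6.93/36.0000 = 0.1925

0.1925


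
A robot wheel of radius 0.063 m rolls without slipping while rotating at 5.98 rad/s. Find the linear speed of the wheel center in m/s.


v = omega * r = 5.98 * 0.063 = 0.3767

0.3767 m/s


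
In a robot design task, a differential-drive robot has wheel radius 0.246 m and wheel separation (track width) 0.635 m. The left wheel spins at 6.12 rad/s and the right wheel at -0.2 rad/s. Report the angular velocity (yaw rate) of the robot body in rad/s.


omega = r*(wR - wL)/L = 0.246*(-0.2 - (6.12))/0.635 = -2.4484

-2.4484 rad/s


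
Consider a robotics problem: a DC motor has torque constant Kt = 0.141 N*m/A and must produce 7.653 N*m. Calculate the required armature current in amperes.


I = tau / Kt = 7.653/0.141 = 54.2766

54.2766 A


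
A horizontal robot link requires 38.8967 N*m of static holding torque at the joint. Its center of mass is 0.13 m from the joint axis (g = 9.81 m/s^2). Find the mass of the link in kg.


m = tau / (g*L) = 38.8967 / (9.81 * 0.13) = 30.5000

30.5000 kg


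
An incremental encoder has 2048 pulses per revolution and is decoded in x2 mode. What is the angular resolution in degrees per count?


resolution = 360 / (PPR * 2) = 360 / 4096 = 0.0879

0.0879 degrees


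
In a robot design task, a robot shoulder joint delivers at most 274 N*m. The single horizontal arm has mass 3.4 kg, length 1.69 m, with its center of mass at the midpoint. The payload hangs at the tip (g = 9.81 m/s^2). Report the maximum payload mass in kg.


tau_arm = m_arm*g*(L/2) = 3.4*9.81*1.69/2 = 28.1841 N*m
tau_payload = tau_max - tau_arm = 274 - 28.1841 = 245.8159
m_payload = tau_payload / (g*L) = 245.8159 / (9.81*1.69) = 14.8270

14.8270 kg


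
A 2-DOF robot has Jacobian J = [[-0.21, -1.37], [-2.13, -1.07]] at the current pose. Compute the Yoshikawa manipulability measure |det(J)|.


det(J) = -0.21*-1.07 - (-1.37)*(-2.13) = -2.6934
|det(J)| = 2.6934

2.6934


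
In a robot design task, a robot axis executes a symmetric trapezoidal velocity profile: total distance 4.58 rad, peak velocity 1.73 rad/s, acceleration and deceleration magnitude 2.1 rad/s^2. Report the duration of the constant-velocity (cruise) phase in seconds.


t_acc = v/a = 0.823810 s, d_acc = v^2/(2a) = 0.712595 rad each
d_cruise = 4.58 - 2*0.712595 = 3.154810 rad
t_cruise = d_cruise/v = 3.154810/1.73 = 1.8236

1.8236 s


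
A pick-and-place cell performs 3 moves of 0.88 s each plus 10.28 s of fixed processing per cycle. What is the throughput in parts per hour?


T_cycle = 3*0.88 + 10.28 = 12.9200 s
rate = 3600/T = 278.6378

278.6378 parts/hour


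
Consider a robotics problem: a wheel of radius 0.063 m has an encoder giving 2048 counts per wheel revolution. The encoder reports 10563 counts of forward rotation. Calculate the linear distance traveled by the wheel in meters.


revs = 10563/2048 = 5.157715
d = revs * 2*pi*r = 5.157715 * 2*pi*0.063 = 2.0416

2.0416 m


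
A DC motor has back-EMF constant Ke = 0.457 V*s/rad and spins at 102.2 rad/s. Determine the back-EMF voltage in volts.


V_emf = Ke * omega = 0.457*102.2 = 46.7054

46.7054 V


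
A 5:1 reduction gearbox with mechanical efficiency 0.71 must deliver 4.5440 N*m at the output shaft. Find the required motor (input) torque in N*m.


tau_in = tau_out / (N * eta) = 4.5440 / (5 * 0.71) = 1.2800

1.2800 N*m


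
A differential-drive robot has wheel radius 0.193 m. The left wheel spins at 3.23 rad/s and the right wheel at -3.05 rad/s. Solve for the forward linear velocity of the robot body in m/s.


v = r*(wR + wL)/2 = 0.193*(-3.05 + 3.23)/2 = 0.0174

0.0174 m/s


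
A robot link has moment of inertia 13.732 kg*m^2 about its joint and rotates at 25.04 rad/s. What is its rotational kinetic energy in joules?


KE = (1/2)*I*omega^2 = 0.5*13.732*25.04^2 = 4304.9930

4304.9930 J


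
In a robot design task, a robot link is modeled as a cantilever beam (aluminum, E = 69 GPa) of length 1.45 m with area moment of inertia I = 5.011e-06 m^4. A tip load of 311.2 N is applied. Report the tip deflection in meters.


delta = F*L^3/(3*E*I) = 311.2*1.45^3/(3*6.900e+10*5.011e-06)
      = 948.7321/1037277 = 9.1464e-04

9.1464e-04 m


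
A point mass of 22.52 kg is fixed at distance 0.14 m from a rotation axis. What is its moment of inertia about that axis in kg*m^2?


I = m*r^2 = 22.52*0.14^2 = 0.4414

0.4414 kg*m^2


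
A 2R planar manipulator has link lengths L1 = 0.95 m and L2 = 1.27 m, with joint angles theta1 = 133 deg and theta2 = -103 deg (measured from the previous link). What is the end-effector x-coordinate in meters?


x = L1*cos(th1) + L2*cos(th1+th2) = 0.95*cos(133 deg) + 1.27*cos(30 deg) = 0.4520

0.4520 m


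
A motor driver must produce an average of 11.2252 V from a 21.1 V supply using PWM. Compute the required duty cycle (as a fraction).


D = V_avg/V_supply = 11.2252/21.1 = 0.5320

0.5320


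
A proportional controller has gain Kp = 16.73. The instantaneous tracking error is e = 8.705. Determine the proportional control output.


u_P = Kp * e = 16.73 * 8.705 = 145.6346

145.6346


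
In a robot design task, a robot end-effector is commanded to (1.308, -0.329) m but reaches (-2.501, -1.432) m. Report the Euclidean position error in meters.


dx = -2.501 - (1.308) = -3.8090, dy = -1.432 - (-0.329) = -1.1030
err = sqrt(14.508481 + 1.216609) = 3.9655

3.9655 m


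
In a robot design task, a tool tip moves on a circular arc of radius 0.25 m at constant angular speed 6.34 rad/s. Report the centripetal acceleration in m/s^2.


a_c = omega^2 * r = 6.34^2 * 0.25 = 10.0489

10.0489 m/s^2


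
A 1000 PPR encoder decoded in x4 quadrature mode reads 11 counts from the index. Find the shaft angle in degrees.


angle = counts * 360 / (PPR*4) = 11 * 360 / 4000 = 0.9900

0.9900 degrees


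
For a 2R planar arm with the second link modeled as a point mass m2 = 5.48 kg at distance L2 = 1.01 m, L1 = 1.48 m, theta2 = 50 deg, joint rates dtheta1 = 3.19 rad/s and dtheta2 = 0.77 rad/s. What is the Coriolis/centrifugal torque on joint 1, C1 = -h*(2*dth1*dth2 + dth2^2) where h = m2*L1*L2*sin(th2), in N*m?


h = m2*L1*L2*sin(th2) = 5.48*1.48*1.01*sin(50 deg) = 6.275056
C1 = -h*(2*3.19*0.77 + 0.77^2) = -6.275056*5.5055 = -34.5473

-34.5473 N*m


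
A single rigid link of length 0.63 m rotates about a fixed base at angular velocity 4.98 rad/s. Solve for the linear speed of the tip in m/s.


v = L*omega = 0.63 * 4.98 = 3.1374

3.1374 m/s


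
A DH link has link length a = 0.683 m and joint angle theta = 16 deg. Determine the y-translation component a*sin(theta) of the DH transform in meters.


a*sin(theta) = 0.683*sin(16 deg) = 0.1883

0.1883 m


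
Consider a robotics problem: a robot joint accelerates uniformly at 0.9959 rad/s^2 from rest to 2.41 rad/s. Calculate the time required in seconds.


t = delta_omega / alpha = 2.41 / 0.9959 = 2.4199

2.4199 s


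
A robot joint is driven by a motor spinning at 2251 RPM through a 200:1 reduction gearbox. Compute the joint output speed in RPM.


omega_joint = omega_motor / N = 2251 / 200 = 11.2550

11.2550 RPM


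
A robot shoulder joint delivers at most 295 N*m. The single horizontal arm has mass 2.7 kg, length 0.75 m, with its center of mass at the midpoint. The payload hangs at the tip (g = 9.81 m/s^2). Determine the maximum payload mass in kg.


tau_arm = m_arm*g*(L/2) = 2.7*9.81*0.75/2 = 9.9326 N*m
tau_payload = tau_max - tau_arm = 295 - 9.9326 = 285.0674
m_payload = tau_payload / (g*L) = 285.0674 / (9.81*0.75) = 38.7451

38.7451 kg


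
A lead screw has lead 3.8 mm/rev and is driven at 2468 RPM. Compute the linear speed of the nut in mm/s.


v = lead * (RPM/60) = 3.8*2468/60 = 156.3067

156.3067 mm/s


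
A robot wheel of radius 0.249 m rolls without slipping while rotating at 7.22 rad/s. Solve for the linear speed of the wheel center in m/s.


v = omega * r = 7.22 * 0.249 = 1.7978

1.7978 m/s


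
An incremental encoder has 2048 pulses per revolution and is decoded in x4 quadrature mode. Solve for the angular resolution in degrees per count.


resolution = 360 / (PPR * 4) = 360 / 8192 = 0.0439

0.0439 degrees


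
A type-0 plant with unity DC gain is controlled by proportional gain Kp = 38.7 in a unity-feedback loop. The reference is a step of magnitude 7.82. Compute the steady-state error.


e_ss = R/(1 + Kp) = 7.82/(1 + 38.7) = 7.82/39.7000 = 0.1970

0.1970


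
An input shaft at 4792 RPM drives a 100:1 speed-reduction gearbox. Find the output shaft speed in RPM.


omega_out = omega_in / N = 4792 / 100 = 47.9200

47.9200 RPM


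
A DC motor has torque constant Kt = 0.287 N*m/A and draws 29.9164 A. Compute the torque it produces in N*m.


tau = Kt * I = 0.287*29.9164 = 8.5860

8.5860 N*m


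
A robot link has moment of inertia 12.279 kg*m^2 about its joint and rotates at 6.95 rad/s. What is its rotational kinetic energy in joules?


KE = (1/2)*I*omega^2 = 0.5*12.279*6.95^2 = 296.5532

296.5532 J


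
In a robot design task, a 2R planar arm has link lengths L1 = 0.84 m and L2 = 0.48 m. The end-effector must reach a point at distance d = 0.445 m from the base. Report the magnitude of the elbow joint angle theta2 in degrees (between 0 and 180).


cos(th2) = (d^2 - L1^2 - L2^2)/(2*L1*L2) = (0.445^2 - 0.84^2 - 0.48^2)/(2*0.84*0.48) = -0.91514757
th2 = acos(-0.91514757) = 156.2267 deg

156.2267 degrees


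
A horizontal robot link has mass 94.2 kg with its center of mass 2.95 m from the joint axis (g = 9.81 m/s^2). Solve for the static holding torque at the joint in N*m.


tau = m*g*L = 94.2 * 9.81 * 2.95 = 2726.1009

2726.1009 N*m


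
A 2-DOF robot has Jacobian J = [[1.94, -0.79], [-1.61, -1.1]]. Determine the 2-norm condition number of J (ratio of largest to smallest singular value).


JJ^T eigenvalues: trace(JJ^T) = 8.1898, det(JJ^T) = det(J)^2 = 11.60015481
s_max^2 = (8.1898 + sqrt(20.67220480))/2 = 6.36823482
s_min^2 = (8.1898 - sqrt(20.67220480))/2 = 1.82156518
kappa = s_max/s_min = sqrt(6.36823482/1.82156518) = 1.8698

1.8698


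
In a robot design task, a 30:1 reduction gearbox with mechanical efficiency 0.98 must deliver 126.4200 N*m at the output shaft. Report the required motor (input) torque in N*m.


tau_in = tau_out / (N * eta) = 126.4200 / (30 * 0.98) = 4.3000

4.3000 N*m


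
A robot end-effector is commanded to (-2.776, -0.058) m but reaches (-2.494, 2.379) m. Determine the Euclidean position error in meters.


dx = -2.494 - (-2.776) = 0.2820, dy = 2.379 - (-0.058) = 2.4370
err = sqrt(0.079524 + 5.938969) = 2.4533

2.4533 m


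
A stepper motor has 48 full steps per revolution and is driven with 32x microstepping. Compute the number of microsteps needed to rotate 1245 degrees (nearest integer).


step_size = 360/(48*32) = 360/1536 = 0.234375 deg
n = 1245/(360/1536) = 1245*1536/360 = 5312

5312 steps


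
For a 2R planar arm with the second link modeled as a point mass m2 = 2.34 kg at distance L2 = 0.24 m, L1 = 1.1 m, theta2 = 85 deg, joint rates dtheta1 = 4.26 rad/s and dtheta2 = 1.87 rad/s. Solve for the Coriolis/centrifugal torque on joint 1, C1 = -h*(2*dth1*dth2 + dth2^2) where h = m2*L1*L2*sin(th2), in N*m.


h = m2*L1*L2*sin(th2) = 2.34*1.1*0.24*sin(85 deg) = 0.615409
C1 = -h*(2*4.26*1.87 + 1.87^2) = -0.615409*19.4293 = -11.9570

-11.9570 N*m


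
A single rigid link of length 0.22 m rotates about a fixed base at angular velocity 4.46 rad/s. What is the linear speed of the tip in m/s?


v = L*omega = 0.22 * 4.46 = 0.9812

0.9812 m/s


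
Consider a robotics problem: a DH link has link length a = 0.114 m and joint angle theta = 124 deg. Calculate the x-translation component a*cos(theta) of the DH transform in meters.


a*cos(theta) = 0.114*cos(124 deg) = -0.0637

-0.0637 m


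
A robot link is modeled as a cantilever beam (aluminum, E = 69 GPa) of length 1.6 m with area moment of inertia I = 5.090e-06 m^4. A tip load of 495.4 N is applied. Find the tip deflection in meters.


delta = F*L^3/(3*E*I) = 495.4*1.6^3/(3*6.900e+10*5.090e-06)
      = 2029.1584/1053630 = 0.0019

0.0019 m


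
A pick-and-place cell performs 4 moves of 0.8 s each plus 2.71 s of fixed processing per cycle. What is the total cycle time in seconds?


T = 4*0.8 + 2.71 = 5.9100

5.9100 s


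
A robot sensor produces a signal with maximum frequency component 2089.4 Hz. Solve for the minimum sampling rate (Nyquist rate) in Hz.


f_s,min = 2*f_max = 2*2089.4 = 4178.8000

4178.8000 Hz


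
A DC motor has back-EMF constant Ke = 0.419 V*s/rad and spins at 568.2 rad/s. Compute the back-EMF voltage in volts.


V_emf = Ke * omega = 0.419*568.2 = 238.0758

238.0758 V


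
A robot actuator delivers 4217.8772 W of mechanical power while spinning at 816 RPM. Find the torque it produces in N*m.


omega = 816 * 2*pi/60 = 85.451320 rad/s
tau = P / omega = 4217.8772 / 85.451320 = 49.3600

49.3600 N*m


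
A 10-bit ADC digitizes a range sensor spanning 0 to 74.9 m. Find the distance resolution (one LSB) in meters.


res = range / 2^n = 74.9/2^10 = 74.9/1024 = 0.0731

0.0731 m


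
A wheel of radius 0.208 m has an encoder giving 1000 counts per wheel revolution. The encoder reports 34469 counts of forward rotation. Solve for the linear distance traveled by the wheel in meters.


revs = 34469/1000 = 34.469000
d = revs * 2*pi*r = 34.469000 * 2*pi*0.208 = 45.0476

45.0476 m


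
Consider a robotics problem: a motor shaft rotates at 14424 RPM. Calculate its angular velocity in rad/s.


omega = 14424 * 2*pi/60 = 1510.4777

1510.4777 rad/s


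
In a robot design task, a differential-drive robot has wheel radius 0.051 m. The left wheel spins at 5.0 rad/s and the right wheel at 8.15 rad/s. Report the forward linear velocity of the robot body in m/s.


v = r*(wR + wL)/2 = 0.051*(8.15 + 5.0)/2 = 0.3353

0.3353 m/s


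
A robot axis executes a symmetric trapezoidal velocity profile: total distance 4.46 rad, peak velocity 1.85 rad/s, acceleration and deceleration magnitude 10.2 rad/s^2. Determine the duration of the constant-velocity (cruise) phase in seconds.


t_acc = v/a = 0.181373 s, d_acc = v^2/(2a) = 0.167770 rad each
d_cruise = 4.46 - 2*0.167770 = 4.124460 rad
t_cruise = d_cruise/v = 4.124460/1.85 = 2.2294

2.2294 s


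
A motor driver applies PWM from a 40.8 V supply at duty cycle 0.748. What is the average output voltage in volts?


V_avg = V_supply * D = 40.8*0.748 = 30.5184

30.5184 V


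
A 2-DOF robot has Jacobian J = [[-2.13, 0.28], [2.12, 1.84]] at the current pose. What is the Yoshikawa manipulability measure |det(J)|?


det(J) = -2.13*1.84 - (0.28)*(2.12) = -4.5128
|det(J)| = 4.5128

4.5128


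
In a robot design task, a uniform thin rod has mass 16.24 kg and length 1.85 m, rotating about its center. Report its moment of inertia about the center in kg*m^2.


I = (1/12)*m*L^2 = (1/12)*16.24*1.85^2 = 4.6318

4.6318 kg*m^2


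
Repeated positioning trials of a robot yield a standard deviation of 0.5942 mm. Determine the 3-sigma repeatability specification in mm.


repeatability = 3*sigma = 3*0.5942 = 1.7826

1.7826 mm


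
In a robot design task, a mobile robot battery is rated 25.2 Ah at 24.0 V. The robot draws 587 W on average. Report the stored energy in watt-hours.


E = capacity * V = 25.2*24.0 = 604.8000

604.8000 Wh


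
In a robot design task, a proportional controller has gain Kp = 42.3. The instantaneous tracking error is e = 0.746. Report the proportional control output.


u_P = Kp * e = 42.3 * 0.746 = 31.5558

31.5558


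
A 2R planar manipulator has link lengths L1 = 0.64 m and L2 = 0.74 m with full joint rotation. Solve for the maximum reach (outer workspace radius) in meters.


r_max = L1 + L2 = 0.64 + 0.74 = 1.3800

1.3800 m


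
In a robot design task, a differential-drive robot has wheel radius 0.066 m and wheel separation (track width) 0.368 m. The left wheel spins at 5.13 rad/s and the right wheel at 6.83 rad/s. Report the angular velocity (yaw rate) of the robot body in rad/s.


omega = r*(wR - wL)/L = 0.066*(6.83 - (5.13))/0.368 = 0.3049

0.3049 rad/s


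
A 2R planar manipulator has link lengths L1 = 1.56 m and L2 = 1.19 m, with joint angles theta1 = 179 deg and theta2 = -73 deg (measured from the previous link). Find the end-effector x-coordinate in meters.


x = L1*cos(th1) + L2*cos(th1+th2) = 1.56*cos(179 deg) + 1.19*cos(106 deg) = -1.8878

-1.8878 m


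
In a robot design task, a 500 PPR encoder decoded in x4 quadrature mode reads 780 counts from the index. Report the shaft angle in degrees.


angle = counts * 360 / (PPR*4) = 780 * 360 / 2000 = 140.4000

140.4000 degrees


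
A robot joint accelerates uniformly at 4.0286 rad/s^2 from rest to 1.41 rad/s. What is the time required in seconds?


t = delta_omega / alpha = 1.41 / 4.0286 = 0.3500

0.3500 s


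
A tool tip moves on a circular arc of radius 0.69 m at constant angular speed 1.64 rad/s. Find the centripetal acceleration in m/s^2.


a_c = omega^2 * r = 1.64^2 * 0.69 = 1.8558

1.8558 m/s^2


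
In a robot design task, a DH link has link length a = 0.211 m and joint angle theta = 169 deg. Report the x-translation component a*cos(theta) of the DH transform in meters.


a*cos(theta) = 0.211*cos(169 deg) = -0.2071

-0.2071 m


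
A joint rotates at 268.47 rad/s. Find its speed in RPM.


RPM = 268.47 * 60/(2*pi) = 2563.6997

2563.6997 RPM


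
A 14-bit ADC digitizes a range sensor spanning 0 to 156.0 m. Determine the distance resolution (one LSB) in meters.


res = range / 2^n = 156.0/2^14 = 156.0/16384 = 0.0095

0.0095 m


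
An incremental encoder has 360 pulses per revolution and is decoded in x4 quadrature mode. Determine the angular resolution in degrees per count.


resolution = 360 / (PPR * 4) = 360 / 1440 = 0.2500

0.2500 degrees


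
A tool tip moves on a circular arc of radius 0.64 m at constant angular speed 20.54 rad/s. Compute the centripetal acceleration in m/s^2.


a_c = omega^2 * r = 20.54^2 * 0.64 = 270.0106

270.0106 m/s^2


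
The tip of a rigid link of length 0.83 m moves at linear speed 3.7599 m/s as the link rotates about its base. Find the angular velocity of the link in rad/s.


omega = v / L = 3.7599 / 0.83 = 4.5300

4.5300 rad/s


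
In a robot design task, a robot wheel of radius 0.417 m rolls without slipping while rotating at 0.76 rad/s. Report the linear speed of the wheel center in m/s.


v = omega * r = 0.76 * 0.417 = 0.3169

0.3169 m/s


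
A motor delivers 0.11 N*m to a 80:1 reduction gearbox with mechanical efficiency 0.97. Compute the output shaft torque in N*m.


tau_out = tau_in * N * eta = 0.11 * 80 * 0.97 = 8.5360

8.5360 N*m


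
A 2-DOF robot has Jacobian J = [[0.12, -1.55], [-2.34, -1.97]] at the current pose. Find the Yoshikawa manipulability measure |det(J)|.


det(J) = 0.12*-1.97 - (-1.55)*(-2.34) = -3.8634
|det(J)| = 3.8634

3.8634


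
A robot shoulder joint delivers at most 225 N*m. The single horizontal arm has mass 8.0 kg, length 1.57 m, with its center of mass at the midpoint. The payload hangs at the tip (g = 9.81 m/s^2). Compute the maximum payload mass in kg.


tau_arm = m_arm*g*(L/2) = 8.0*9.81*1.57/2 = 61.6068 N*m
tau_payload = tau_max - tau_arm = 225 - 61.6068 = 163.3932
m_payload = tau_payload / (g*L) = 163.3932 / (9.81*1.57) = 10.6088

10.6088 kg


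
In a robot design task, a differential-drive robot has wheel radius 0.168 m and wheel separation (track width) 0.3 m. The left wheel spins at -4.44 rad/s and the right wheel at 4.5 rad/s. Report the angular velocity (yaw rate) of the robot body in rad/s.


omega = r*(wR - wL)/L = 0.168*(4.5 - (-4.44))/0.3 = 5.0064

5.0064 rad/s


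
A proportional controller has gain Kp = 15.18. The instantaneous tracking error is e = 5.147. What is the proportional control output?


u_P = Kp * e = 15.18 * 5.147 = 78.1315

78.1315


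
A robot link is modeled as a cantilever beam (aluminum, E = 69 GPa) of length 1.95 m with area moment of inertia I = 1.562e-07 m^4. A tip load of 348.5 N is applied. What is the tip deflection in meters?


delta = F*L^3/(3*E*I) = 348.5*1.95^3/(3*6.900e+10*1.562e-07)
      = 2584.0839375/32333.4 = 0.0799

0.0799 m


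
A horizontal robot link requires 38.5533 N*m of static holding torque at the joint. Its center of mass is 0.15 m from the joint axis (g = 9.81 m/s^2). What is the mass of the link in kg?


m = tau / (g*L) = 38.5533 / (9.81 * 0.15) = 26.2000

26.2000 kg


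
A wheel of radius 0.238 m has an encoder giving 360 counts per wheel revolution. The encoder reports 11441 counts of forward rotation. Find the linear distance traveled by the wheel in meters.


revs = 11441/360 = 31.780556
d = revs * 2*pi*r = 31.780556 * 2*pi*0.238 = 47.5246

47.5246 m


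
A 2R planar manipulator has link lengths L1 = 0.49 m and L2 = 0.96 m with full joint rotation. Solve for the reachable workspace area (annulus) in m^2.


r_max = L1 + L2 = 1.4500, r_min = |L1 - L2| = 0.4700
A = pi*(r_max^2 - r_min^2) = pi*(2.1025 - 0.2209) = 5.9112

5.9112 m^2


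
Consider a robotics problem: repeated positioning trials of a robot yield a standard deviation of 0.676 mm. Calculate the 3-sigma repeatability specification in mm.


repeatability = 3*sigma = 3*0.676 = 2.0280

2.0280 mm


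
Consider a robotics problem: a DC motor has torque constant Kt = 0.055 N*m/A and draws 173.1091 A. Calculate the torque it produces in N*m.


tau = Kt * I = 0.055*173.1091 = 9.5210

9.5210 N*m


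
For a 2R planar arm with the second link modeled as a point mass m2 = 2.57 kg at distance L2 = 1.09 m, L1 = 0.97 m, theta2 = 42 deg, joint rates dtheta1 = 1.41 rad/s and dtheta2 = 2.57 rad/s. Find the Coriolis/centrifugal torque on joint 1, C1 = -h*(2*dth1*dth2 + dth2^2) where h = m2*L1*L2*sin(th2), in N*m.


h = m2*L1*L2*sin(th2) = 2.57*0.97*1.09*sin(42 deg) = 1.818203
C1 = -h*(2*1.41*2.57 + 2.57^2) = -1.818203*13.8523 = -25.1863

-25.1863 N*m


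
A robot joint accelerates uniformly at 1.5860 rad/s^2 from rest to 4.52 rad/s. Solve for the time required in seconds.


t = delta_omega / alpha = 4.52 / 1.5860 = 2.8499

2.8499 s


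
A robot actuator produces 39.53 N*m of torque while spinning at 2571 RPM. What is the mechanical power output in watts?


omega = 2571 * 2*pi/60 = 269.234490 rad/s
P = tau * omega = 39.53 * 269.234490 = 10642.8394

10642.8394 W


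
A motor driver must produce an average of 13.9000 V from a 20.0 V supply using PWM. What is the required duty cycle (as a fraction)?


D = V_avg/V_supply = 13.9000/20.0 = 0.6950

0.6950


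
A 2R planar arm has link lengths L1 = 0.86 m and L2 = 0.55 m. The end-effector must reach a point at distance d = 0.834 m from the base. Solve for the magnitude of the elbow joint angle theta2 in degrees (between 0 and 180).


cos(th2) = (d^2 - L1^2 - L2^2)/(2*L1*L2) = (0.834^2 - 0.86^2 - 0.55^2)/(2*0.86*0.55) = -0.36632558
th2 = acos(-0.36632558) = 111.4892 deg

111.4892 degrees


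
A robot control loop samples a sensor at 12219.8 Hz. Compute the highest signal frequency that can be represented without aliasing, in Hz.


f_max = f_s/2 = 12219.8/2 = 6109.9000

6109.9000 Hz


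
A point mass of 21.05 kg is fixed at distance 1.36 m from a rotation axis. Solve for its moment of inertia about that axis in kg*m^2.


I = m*r^2 = 21.05*1.36^2 = 38.9341

38.9341 kg*m^2


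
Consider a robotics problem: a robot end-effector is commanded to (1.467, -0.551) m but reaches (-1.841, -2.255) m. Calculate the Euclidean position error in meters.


dx = -1.841 - (1.467) = -3.3080, dy = -2.255 - (-0.551) = -1.7040
err = sqrt(10.942864 + 2.903616) = 3.7211

3.7211 m


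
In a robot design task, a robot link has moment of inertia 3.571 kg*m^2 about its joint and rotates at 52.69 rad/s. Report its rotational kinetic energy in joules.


KE = (1/2)*I*omega^2 = 0.5*3.571*52.69^2 = 4956.9696

4956.9696 J


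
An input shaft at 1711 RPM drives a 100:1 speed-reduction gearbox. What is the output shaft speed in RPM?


omega_out = omega_in / N = 1711 / 100 = 17.1100

17.1100 RPM


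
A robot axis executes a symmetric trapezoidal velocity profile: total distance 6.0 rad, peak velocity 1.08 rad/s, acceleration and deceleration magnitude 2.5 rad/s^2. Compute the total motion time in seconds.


t_acc = v/a = 1.08/2.5 = 0.432000 s
d_acc = v^2/(2a) = 0.233280 rad (each ramp)
d_cruise = 6.0 - 2*0.233280 = 5.533440 rad
t_cruise = 5.533440/1.08 = 5.123556 s
t_total = 2*0.432000 + 5.123556 = 5.9876

5.9876 s


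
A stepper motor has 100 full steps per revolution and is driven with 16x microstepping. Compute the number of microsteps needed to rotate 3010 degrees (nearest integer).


step_size = 360/(100*16) = 360/1600 = 0.225000 deg
n = 3010/(360/1600) = 3010*1600/360 = 13377.7778 -> 13378

13378 steps


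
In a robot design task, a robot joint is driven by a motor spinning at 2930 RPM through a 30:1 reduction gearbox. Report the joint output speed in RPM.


omega_joint = omega_motor / N = 2930 / 30 = 97.6667

97.6667 RPM


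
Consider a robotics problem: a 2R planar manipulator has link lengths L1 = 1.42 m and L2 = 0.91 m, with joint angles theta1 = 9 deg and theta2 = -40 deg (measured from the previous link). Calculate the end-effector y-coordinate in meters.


y = L1*sin(th1) + L2*sin(th1+th2) = 1.42*sin(9 deg) + 0.91*sin(-31 deg) = -0.2465

-0.2465 m


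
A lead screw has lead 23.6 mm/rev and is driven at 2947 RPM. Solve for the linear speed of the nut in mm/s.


v = lead * (RPM/60) = 23.6*2947/60 = 1159.1533

1159.1533 mm/s


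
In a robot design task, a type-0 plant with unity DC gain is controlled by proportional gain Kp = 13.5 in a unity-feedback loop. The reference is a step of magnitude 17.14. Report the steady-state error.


e_ss = R/(1 + Kp) = 17.14/(1 + 13.5) = 17.14/14.5000 = 1.1821

1.1821


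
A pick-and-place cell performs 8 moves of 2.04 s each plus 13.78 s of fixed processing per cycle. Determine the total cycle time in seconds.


T = 8*2.04 + 13.78 = 30.1000

30.1000 s


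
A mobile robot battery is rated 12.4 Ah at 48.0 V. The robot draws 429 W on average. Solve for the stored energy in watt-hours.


E = capacity * V = 12.4*48.0 = 595.2000

595.2000 Wh


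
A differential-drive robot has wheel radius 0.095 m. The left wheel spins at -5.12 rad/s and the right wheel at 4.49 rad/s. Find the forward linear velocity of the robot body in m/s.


v = r*(wR + wL)/2 = 0.095*(4.49 + -5.12)/2 = -0.0299

-0.0299 m/s


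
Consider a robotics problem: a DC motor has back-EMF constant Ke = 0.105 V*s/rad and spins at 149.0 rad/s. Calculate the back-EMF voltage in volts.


V_emf = Ke * omega = 0.105*149.0 = 15.6450

15.6450 V


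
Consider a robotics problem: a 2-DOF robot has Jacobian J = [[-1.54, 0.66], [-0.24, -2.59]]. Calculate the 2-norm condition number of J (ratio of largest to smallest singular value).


JJ^T eigenvalues: trace(JJ^T) = 9.5729, det(JJ^T) = det(J)^2 = 17.19760900
s_max^2 = (9.5729 + sqrt(22.84997841))/2 = 7.17653255
s_min^2 = (9.5729 - sqrt(22.84997841))/2 = 2.39636745
kappa = s_max/s_min = sqrt(7.17653255/2.39636745) = 1.7305

1.7305


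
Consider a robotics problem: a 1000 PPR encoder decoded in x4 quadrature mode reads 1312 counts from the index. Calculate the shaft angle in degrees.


angle = counts * 360 / (PPR*4) = 1312 * 360 / 4000 = 118.0800

118.0800 degrees


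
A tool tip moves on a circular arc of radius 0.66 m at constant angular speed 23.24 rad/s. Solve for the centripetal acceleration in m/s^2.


a_c = omega^2 * r = 23.24^2 * 0.66 = 356.4644

356.4644 m/s^2


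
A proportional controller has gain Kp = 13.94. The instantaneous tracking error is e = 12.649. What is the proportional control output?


u_P = Kp * e = 13.94 * 12.649 = 176.3271

176.3271


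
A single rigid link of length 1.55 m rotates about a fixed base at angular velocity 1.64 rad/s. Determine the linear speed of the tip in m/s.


v = L*omega = 1.55 * 1.64 = 2.5420

2.5420 m/s


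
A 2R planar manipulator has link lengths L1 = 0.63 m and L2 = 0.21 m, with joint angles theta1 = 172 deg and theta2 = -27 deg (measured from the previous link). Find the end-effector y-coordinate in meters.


y = L1*sin(th1) + L2*sin(th1+th2) = 0.63*sin(172 deg) + 0.21*sin(145 deg) = 0.2081

0.2081 m


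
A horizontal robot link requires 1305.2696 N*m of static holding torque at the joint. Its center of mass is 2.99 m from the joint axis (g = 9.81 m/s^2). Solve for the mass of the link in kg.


m = tau / (g*L) = 1305.2696 / (9.81 * 2.99) = 44.5000

44.5000 kg


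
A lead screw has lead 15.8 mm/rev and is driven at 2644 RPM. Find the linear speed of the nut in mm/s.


v = lead * (RPM/60) = 15.8*2644/60 = 696.2533

696.2533 mm/s


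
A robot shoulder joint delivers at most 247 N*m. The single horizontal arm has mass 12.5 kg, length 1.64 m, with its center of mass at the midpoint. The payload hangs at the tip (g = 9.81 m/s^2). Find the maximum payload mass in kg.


tau_arm = m_arm*g*(L/2) = 12.5*9.81*1.64/2 = 100.5525 N*m
tau_payload = tau_max - tau_arm = 247 - 100.5525 = 146.4475
m_payload = tau_payload / (g*L) = 146.4475 / (9.81*1.64) = 9.1027

9.1027 kg


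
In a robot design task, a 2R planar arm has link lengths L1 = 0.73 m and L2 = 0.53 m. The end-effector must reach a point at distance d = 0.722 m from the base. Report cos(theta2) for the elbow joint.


cos(th2) = (d^2 - L1^2 - L2^2)/(2*L1*L2) = (0.722^2 - 0.73^2 - 0.53^2)/(2*0.73*0.53) = -0.3780

-0.3780


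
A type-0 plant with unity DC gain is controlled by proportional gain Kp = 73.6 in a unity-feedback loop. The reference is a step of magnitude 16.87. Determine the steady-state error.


e_ss = R/(1 + Kp) = 16.87/(1 + 73.6) = 16.87/74.6000 = 0.2261

0.2261


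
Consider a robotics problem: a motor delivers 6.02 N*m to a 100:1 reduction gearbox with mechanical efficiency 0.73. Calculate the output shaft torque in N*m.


tau_out = tau_in * N * eta = 6.02 * 100 * 0.73 = 439.4600

439.4600 N*m


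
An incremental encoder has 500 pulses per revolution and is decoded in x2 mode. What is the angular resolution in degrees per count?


resolution = 360 / (PPR * 2) = 360 / 1000 = 0.3600

0.3600 degrees


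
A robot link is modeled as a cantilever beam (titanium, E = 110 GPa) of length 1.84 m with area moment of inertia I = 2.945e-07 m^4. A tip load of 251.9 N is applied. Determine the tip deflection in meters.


delta = F*L^3/(3*E*I) = 251.9*1.84^3/(3*1.100e+11*2.945e-07)
      = 1569.2120576/97185 = 0.0161

0.0161 m


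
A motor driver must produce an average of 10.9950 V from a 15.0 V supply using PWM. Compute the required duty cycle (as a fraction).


D = V_avg/V_supply = 10.9950/15.0 = 0.7330

0.7330


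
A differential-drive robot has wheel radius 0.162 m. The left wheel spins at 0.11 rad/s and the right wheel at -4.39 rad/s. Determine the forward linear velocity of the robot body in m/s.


v = r*(wR + wL)/2 = 0.162*(-4.39 + 0.11)/2 = -0.3467

-0.3467 m/s


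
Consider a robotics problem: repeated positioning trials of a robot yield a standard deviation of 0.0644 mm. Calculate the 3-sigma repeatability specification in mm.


repeatability = 3*sigma = 3*0.0644 = 0.1932

0.1932 mm


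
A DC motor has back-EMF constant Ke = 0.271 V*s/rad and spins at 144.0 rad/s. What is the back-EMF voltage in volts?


V_emf = Ke * omega = 0.271*144.0 = 39.0240

39.0240 V


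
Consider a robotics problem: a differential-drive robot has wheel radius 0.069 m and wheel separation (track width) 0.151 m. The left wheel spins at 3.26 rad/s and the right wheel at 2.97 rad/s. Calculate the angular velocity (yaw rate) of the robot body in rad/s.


omega = r*(wR - wL)/L = 0.069*(2.97 - (3.26))/0.151 = -0.1325

-0.1325 rad/s


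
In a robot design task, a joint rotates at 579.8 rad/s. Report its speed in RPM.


RPM = 579.8 * 60/(2*pi) = 5536.6822

5536.6822 RPM


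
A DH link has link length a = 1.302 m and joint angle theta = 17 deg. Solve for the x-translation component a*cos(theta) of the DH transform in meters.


a*cos(theta) = 1.302*cos(17 deg) = 1.2451

1.2451 m


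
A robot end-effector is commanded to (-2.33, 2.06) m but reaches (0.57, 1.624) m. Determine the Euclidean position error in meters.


dx = 0.57 - (-2.33) = 2.9000, dy = 1.624 - (2.06) = -0.4360
err = sqrt(8.410000 + 0.190096) = 2.9326

2.9326 m


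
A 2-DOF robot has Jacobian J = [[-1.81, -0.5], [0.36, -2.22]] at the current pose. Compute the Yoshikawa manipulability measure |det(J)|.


det(J) = -1.81*-2.22 - (-0.5)*(0.36) = 4.1982
|det(J)| = 4.1982

4.1982


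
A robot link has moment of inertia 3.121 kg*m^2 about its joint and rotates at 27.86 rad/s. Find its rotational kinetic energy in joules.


KE = (1/2)*I*omega^2 = 0.5*3.121*27.86^2 = 1211.2283

1211.2283 J


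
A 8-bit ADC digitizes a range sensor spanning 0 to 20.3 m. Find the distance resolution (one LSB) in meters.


res = range / 2^n = 20.3/2^8 = 20.3/256 = 0.0793

0.0793 m


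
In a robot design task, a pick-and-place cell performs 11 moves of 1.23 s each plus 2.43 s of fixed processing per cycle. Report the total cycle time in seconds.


T = 11*1.23 + 2.43 = 15.9600

15.9600 s


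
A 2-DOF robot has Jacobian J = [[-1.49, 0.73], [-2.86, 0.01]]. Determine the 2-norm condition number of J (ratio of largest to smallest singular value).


JJ^T eigenvalues: trace(JJ^T) = 10.9327, det(JJ^T) = det(J)^2 = 4.29691441
s_max^2 = (10.9327 + sqrt(102.33627165))/2 = 10.52441958
s_min^2 = (10.9327 - sqrt(102.33627165))/2 = 0.40828042
kappa = s_max/s_min = sqrt(10.52441958/0.40828042) = 5.0771

5.0771


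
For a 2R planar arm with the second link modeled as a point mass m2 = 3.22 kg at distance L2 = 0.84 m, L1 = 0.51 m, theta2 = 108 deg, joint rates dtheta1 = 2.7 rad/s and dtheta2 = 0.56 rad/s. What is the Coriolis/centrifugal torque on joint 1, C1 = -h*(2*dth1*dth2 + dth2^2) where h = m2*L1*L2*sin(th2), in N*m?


h = m2*L1*L2*sin(th2) = 3.22*0.51*0.84*sin(108 deg) = 1.311933
C1 = -h*(2*2.7*0.56 + 0.56^2) = -1.311933*3.3376 = -4.3787

-4.3787 N*m


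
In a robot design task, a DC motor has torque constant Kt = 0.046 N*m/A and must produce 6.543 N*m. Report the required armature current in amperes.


I = tau / Kt = 6.543/0.046 = 142.2391

142.2391 A


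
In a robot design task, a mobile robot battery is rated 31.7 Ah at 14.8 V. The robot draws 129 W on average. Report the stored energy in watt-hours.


E = capacity * V = 31.7*14.8 = 469.1600

469.1600 Wh


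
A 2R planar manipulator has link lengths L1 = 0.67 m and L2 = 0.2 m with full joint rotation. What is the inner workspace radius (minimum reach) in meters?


r_min = |L1 - L2| = |0.67 - 0.2| = 0.4700

0.4700 m


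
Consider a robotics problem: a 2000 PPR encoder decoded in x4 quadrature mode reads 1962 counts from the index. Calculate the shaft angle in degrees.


angle = counts * 360 / (PPR*4) = 1962 * 360 / 8000 = 88.2900

88.2900 degrees


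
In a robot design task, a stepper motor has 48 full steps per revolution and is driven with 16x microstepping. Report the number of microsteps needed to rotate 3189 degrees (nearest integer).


step_size = 360/(48*16) = 360/768 = 0.468750 deg
n = 3189/(360/768) = 3189*768/360 = 6803.2000 -> 6803

6803 steps


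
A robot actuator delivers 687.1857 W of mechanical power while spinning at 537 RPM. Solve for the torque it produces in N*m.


omega = 537 * 2*pi/60 = 56.234508 rad/s
tau = P / omega = 687.1857 / 56.234508 = 12.2200

12.2200 N*m


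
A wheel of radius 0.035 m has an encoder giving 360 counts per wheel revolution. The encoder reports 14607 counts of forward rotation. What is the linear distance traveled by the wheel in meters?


revs = 14607/360 = 40.575000
d = revs * 2*pi*r = 40.575000 * 2*pi*0.035 = 8.9229

8.9229 m


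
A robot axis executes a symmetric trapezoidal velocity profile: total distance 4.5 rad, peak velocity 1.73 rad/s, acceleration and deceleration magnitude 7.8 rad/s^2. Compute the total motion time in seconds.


t_acc = v/a = 1.73/7.8 = 0.221795 s
d_acc = v^2/(2a) = 0.191853 rad (each ramp)
d_cruise = 4.5 - 2*0.191853 = 4.116294 rad
t_cruise = 4.116294/1.73 = 2.379361 s
t_total = 2*0.221795 + 2.379361 = 2.8230

2.8230 s


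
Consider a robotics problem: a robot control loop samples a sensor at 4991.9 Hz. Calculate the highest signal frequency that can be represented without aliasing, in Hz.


f_max = f_s/2 = 4991.9/2 = 2495.9500

2495.9500 Hz


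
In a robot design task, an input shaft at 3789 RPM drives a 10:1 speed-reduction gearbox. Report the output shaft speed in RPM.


omega_out = omega_in / N = 3789 / 10 = 378.9000

378.9000 RPM


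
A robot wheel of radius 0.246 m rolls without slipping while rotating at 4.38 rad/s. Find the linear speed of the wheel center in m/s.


v = omega * r = 4.38 * 0.246 = 1.0775

1.0775 m/s


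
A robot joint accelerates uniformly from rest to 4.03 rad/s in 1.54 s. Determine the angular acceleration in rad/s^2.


alpha = delta_omega / t = 4.03 / 1.54 = 2.6169

2.6169 rad/s^2


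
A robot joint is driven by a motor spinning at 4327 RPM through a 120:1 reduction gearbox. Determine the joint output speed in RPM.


omega_joint = omega_motor / N = 4327 / 120 = 36.0583

36.0583 RPM


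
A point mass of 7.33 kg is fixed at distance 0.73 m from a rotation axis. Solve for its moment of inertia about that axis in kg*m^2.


I = m*r^2 = 7.33*0.73^2 = 3.9062

3.9062 kg*m^2


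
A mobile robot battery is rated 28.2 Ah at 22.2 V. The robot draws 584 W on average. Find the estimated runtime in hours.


E = 28.2*22.2 = 626.0400 Wh
t = E/P = 626.0400/584 = 1.0720

1.0720 hours
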